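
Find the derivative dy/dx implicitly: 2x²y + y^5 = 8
Differentiate both sides with respect to x, treating y as y(x). By the chain rule, any term containing y contributes a factor of y' = dy/dx when we differentiate it.

Move every term to one side and write the relation as F(x, y) = 0. Term by term,
  d/dx[2x^2y] = 2x^2·y' + 4xy
  d/dx[y^5] = 5y^4·y'
  d/dx[-8] = 0

The pieces without y' make up ∂F/∂x and the coefficient of y' is ∂F/∂y:
  ∂F/∂x = 4xy,
  ∂F/∂y = 2x^2 + 5y^4.

Since d/dx[F] = ∂F/∂x + (∂F/∂y)·y' = 0, solve for y':
  (∂F/∂y)·y' = -∂F/∂x
  dy/dx = -(∂F/∂x)/(∂F/∂y) = -(4xy)/(2x^2 + 5y^4) = -4xy/(2x^2 + 5y^4)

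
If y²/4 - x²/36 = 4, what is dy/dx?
Take d/dx of both sides. Since y is implicitly a function of x, the chain rule attaches a y' = dy/dx factor whenever we differentiate through y.

Set F(x, y) = (left side) − (right side), so the curve is F = 0. Differentiating each term of F:
  d/dx[-x^2/36] = -x/18
  d/dx[y^2/4] = y·y'/2
  d/dx[-4] = 0

Collecting, the y'-free part is the partial derivative in x and the y' coefficient is the partial derivative in y:
  ∂F/∂x = -x/18
  ∂F/∂y = y/2

so d/dx[F(x, y(x))] = ∂F/∂x + (∂F/∂y)·y' = 0. Rearranging,
  dy/dx = -(∂F/∂x)/(∂F/∂y) = -(-x/18)/(y/2) = x/(9y)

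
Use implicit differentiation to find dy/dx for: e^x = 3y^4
Differentiate both sides with respect to x, treating y as y(x). By the chain rule, any term containing y contributes a factor of y' = dy/dx when we differentiate it.

Move every term to one side and write the relation as F(x, y) = 0. Term by term,
  d/dx[-3y^4] = -12y^3·y'
  d/dx[e^(x)] = e^(x)

The pieces without y' make up ∂F/∂x and the coefficient of y' is ∂F/∂y:
  ∂F/∂x = e^(x),
  ∂F/∂y = -12y^3.

Since d/dx[F] = ∂F/∂x + (∂F/∂y)·y' = 0, solve for y':
  (∂F/∂y)·y' = -∂F/∂x
  dy/dx = -(∂F/∂x)/(∂F/∂y) = -(e^(x))/(-12y^3) = e^(x)/(12y^3)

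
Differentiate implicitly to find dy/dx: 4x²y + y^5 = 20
Differentiate the relation implicitly: treat y = y(x) and apply the chain rule, so every y-derivative picks up a y' = dy/dx factor.

With everything moved to the left-hand side, differentiate term by term:
  d/dx[4x^2y] = 4x^2·y' + 8xy
  d/dx[y^5] = 5y^4·y'
  d/dx[-20] = 0

Separating the contributions that come from x directly and those that come through y:
  without y':      8xy
  multiplying y':  4x^2 + 5y^4

so (8xy) + (4x^2 + 5y^4)·y' = 0, and therefore
  dy/dx = -(8xy)/(4x^2 + 5y^4) = -8xy/(4x^2 + 5y^4)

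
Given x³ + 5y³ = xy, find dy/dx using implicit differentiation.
Apply d/dx to both sides, remembering that y depends on x. Each occurrence of y therefore brings in a y' = dy/dx via the chain rule.

With F(x, y) equal to the left-hand side minus the right, differentiate F term by term:
  d/dx[x^3] = 3x^2
  d/dx[-xy] = -x·y' - y
  d/dx[5y^3] = 15y^2·y'
Adding these up, d/dx[F] = 0 becomes
  (3x^2 - y) + (-x + 15y^2)·y' = 0,
so isolating y',
  dy/dx = -(3x^2 - y)/(-x + 15y^2) = (3x^2 - y)/(x - 15y^2)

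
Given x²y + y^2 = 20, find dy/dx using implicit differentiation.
Take d/dx of both sides. Since y is implicitly a function of x, the chain rule attaches a y' = dy/dx factor whenever we differentiate through y.

Set F(x, y) = (left side) − (right side), so the curve is F = 0. Differentiating each term of F:
  d/dx[x^2y] = x^2·y' + 2xy
  d/dx[y^2] = 2y·y'
  d/dx[-20] = 0

Collecting, the y'-free part is the partial derivative in x and the y' coefficient is the partial derivative in y:
  ∂F/∂x = 2xy
  ∂F/∂y = x^2 + 2y

so d/dx[F(x, y(x))] = ∂F/∂x + (∂F/∂y)·y' = 0. Rearranging,
  dy/dx = -(∂F/∂x)/(∂F/∂y) = -(2xy)/(x^2 + 2y) = -2xy/(x^2 + 2y)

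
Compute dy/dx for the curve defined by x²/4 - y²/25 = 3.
Differentiate the relation implicitly: treat y = y(x) and apply the chain rule, so every y-derivative picks up a y' = dy/dx factor.

With everything moved to the left-hand side, differentiate term by term:
  d/dx[x^2/4] = x/2
  d/dx[-y^2/25] = -2y·y'/25
  d/dx[-3] = 0

Separating the contributions that come from x directly and those that come through y:
  without y':      x/2
  multiplying y':  -2y/25

so (x/2) + (-2y/25)·y' = 0, and therefore
  dy/dx = -(x/2)/(-2y/25) = 25x/(4y)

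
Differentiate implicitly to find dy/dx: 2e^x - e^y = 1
Differentiate the relation implicitly: treat y = y(x) and apply the chain rule, so every y-derivative picks up a y' = dy/dx factor.

With everything moved to the left-hand side, differentiate term by term:
  d/dx[2e^(x)] = 2e^(x)
  d/dx[-e^(y)] = -y'·e^(y)
  d/dx[-1] = 0

Separating the contributions that come from x directly and those that come through y:
  without y':      2e^(x)
  multiplying y':  -e^(y)

so (2e^(x)) + (-e^(y))·y' = 0, and therefore
  dy/dx = -(2e^(x))/(-e^(y)) = 2e^(x - y)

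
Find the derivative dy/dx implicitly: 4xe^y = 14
Apply d/dx to both sides, remembering that y depends on x. Each occurrence of y therefore brings in a y' = dy/dx via the chain rule.

With F(x, y) equal to the left-hand side minus the right, differentiate F term by term:
  d/dx[4x·e^(y)] = 4x·y'·e^(y) + 4e^(y)
  d/dx[-14] = 0
Adding these up, d/dx[F] = 0 becomes
  (4e^(y)) + (4x·e^(y))·y' = 0,
so isolating y',
  dy/dx = -(4e^(y))/(4x·e^(y)) = -1/x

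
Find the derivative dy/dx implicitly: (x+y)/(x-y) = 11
Apply d/dx to both sides, remembering that y depends on x. Each occurrence of y therefore brings in a y' = dy/dx via the chain rule.

With F(x, y) equal to the left-hand side minus the right, differentiate F term by term:
  d/dx[(x + y)/(x - y)] = (y' + 1)/(x - y) + (x + y)(y' - 1)/(x - y)^2
  d/dx[-11] = 0
Adding these up, d/dx[F] = 0 becomes
  (1/(x - y) - (x + y)/(x - y)^2) + (1/(x - y) + (x + y)/(x - y)^2)·y' = 0,
so isolating y',
  dy/dx = -(1/(x - y) - (x + y)/(x - y)^2)/(1/(x - y) + (x + y)/(x - y)^2)
        = -(-2y/(x - y)^2)/(2x/(x - y)^2) = y/x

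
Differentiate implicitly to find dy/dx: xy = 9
Apply d/dx to both sides, remembering that y depends on x. Each occurrence of y therefore brings in a y' = dy/dx via the chain rule.

With F(x, y) equal to the left-hand side minus the right, differentiate F term by term:
  d/dx[xy] = x·y' + y
  d/dx[-9] = 0
Adding these up, d/dx[F] = 0 becomes
  (y) + (x)·y' = 0,
so isolating y',
  dy/dx = -(y)/(x) = -y/x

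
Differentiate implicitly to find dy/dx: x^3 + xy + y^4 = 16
Differentiate both sides with respect to x, treating y as y(x). By the chain rule, any term containing y contributes a factor of y' = dy/dx when we differentiate it.

Move every term to one side and write the relation as F(x, y) = 0. Term by term,
  d/dx[x^3] = 3x^2
  d/dx[xy] = x·y' + y
  d/dx[y^4] = 4y^3·y'
  d/dx[-16] = 0

The pieces without y' make up ∂F/∂x and the coefficient of y' is ∂F/∂y:
  ∂F/∂x = 3x^2 + y,
  ∂F/∂y = x + 4y^3.

Since d/dx[F] = ∂F/∂x + (∂F/∂y)·y' = 0, solve for y':
  (∂F/∂y)·y' = -∂F/∂x
  dy/dx = -(∂F/∂x)/(∂F/∂y) = -(3x^2 + y)/(x + 4y^3) = (-3x^2 - y)/(x + 4y^3)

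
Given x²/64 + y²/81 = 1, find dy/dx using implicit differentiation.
Differentiate both sides with respect to x, treating y as y(x). By the chain rule, any term containing y contributes a factor of y' = dy/dx when we differentiate it.

Move every term to one side and write the relation as F(x, y) = 0. Term by term,
  d/dx[x^2/64] = x/32
  d/dx[y^2/81] = 2y·y'/81
  d/dx[-1] = 0

The pieces without y' make up ∂F/∂x and the coefficient of y' is ∂F/∂y:
  ∂F/∂x = x/32,
  ∂F/∂y = 2y/81.

Since d/dx[F] = ∂F/∂x + (∂F/∂y)·y' = 0, solve for y':
  (∂F/∂y)·y' = -∂F/∂x
  dy/dx = -(∂F/∂x)/(∂F/∂y) = -(x/32)/(2y/81) = -81x/(64y)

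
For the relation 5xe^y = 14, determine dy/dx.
Differentiate both sides with respect to x, treating y as y(x). By the chain rule, any term containing y contributes a factor of y' = dy/dx when we differentiate it.

Move every term to one side and write the relation as F(x, y) = 0. Term by term,
  d/dx[5x·e^(y)] = 5x·y'·e^(y) + 5e^(y)
  d/dx[-14] = 0

The pieces without y' make up ∂F/∂x and the coefficient of y' is ∂F/∂y:
  ∂F/∂x = 5e^(y),
  ∂F/∂y = 5x·e^(y).

Since d/dx[F] = ∂F/∂x + (∂F/∂y)·y' = 0, solve for y':
  (∂F/∂y)·y' = -∂F/∂x
  dy/dx = -(∂F/∂x)/(∂F/∂y) = -(5e^(y))/(5x·e^(y)) = -1/x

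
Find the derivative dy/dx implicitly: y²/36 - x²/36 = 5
Take d/dx of both sides. Since y is implicitly a function of x, the chain rule attaches a y' = dy/dx factor whenever we differentiate through y.

Set F(x, y) = (left side) − (right side), so the curve is F = 0. Differentiating each term of F:
  d/dx[-x^2/36] = -x/18
  d/dx[y^2/36] = y·y'/18
  d/dx[-5] = 0

Collecting, the y'-free part is the partial derivative in x and the y' coefficient is the partial derivative in y:
  ∂F/∂x = -x/18
  ∂F/∂y = y/18

so d/dx[F(x, y(x))] = ∂F/∂x + (∂F/∂y)·y' = 0. Rearranging,
  dy/dx = -(∂F/∂x)/(∂F/∂y) = -(-x/18)/(y/18) = x/y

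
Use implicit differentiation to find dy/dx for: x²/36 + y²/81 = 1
Take d/dx of both sides. Since y is implicitly a function of x, the chain rule attaches a y' = dy/dx factor whenever we differentiate through y.

Set F(x, y) = (left side) − (right side), so the curve is F = 0. Differentiating each term of F:
  d/dx[x^2/36] = x/18
  d/dx[y^2/81] = 2y·y'/81
  d/dx[-1] = 0

Collecting, the y'-free part is the partial derivative in x and the y' coefficient is the partial derivative in y:
  ∂F/∂x = x/18
  ∂F/∂y = 2y/81

so d/dx[F(x, y(x))] = ∂F/∂x + (∂F/∂y)·y' = 0. Rearranging,
  dy/dx = -(∂F/∂x)/(∂F/∂y) = -(x/18)/(2y/81) = -9x/(4y)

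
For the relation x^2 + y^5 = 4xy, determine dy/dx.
Take d/dx of both sides. Since y is implicitly a function of x, the chain rule attaches a y' = dy/dx factor whenever we differentiate through y.

Set F(x, y) = (left side) − (right side), so the curve is F = 0. Differentiating each term of F:
  d/dx[x^2] = 2x
  d/dx[-4xy] = -4x·y' - 4y
  d/dx[y^5] = 5y^4·y'

Collecting, the y'-free part is the partial derivative in x and the y' coefficient is the partial derivative in y:
  ∂F/∂x = 2x - 4y
  ∂F/∂y = -4x + 5y^4

so d/dx[F(x, y(x))] = ∂F/∂x + (∂F/∂y)·y' = 0. Rearranging,
  dy/dx = -(∂F/∂x)/(∂F/∂y) = -(2x - 4y)/(-4x + 5y^4) = 2(x - 2y)/(4x - 5y^4)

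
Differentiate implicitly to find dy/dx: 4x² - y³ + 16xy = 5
Take d/dx of both sides. Since y is implicitly a function of x, the chain rule attaches a y' = dy/dx factor whenever we differentiate through y.

Set F(x, y) = (left side) − (right side), so the curve is F = 0. Differentiating each term of F:
  d/dx[4x^2] = 8x
  d/dx[16xy] = 16x·y' + 16y
  d/dx[-y^3] = -3y^2·y'
  d/dx[-5] = 0

Collecting, the y'-free part is the partial derivative in x and the y' coefficient is the partial derivative in y:
  ∂F/∂x = 8x + 16y
  ∂F/∂y = 16x - 3y^2

so d/dx[F(x, y(x))] = ∂F/∂x + (∂F/∂y)·y' = 0. Rearranging,
  dy/dx = -(∂F/∂x)/(∂F/∂y) = -(8x + 16y)/(16x - 3y^2) = 8(-x - 2y)/(16x - 3y^2)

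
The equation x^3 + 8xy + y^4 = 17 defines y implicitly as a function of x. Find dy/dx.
Differentiate both sides with respect to x, treating y as y(x). By the chain rule, any term containing y contributes a factor of y' = dy/dx when we differentiate it.

Move every term to one side and write the relation as F(x, y) = 0. Term by term,
  d/dx[x^3] = 3x^2
  d/dx[8xy] = 8x·y' + 8y
  d/dx[y^4] = 4y^3·y'
  d/dx[-17] = 0

The pieces without y' make up ∂F/∂x and the coefficient of y' is ∂F/∂y:
  ∂F/∂x = 3x^2 + 8y,
  ∂F/∂y = 8x + 4y^3.

Since d/dx[F] = ∂F/∂x + (∂F/∂y)·y' = 0, solve for y':
  (∂F/∂y)·y' = -∂F/∂x
  dy/dx = -(∂F/∂x)/(∂F/∂y) = -(3x^2 + 8y)/(8x + 4y^3) = (-3x^2 - 8y)/(4(2x + y^3))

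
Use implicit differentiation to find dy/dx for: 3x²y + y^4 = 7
Apply d/dx to both sides, remembering that y depends on x. Each occurrence of y therefore brings in a y' = dy/dx via the chain rule.

With F(x, y) equal to the left-hand side minus the right, differentiate F term by term:
  d/dx[3x^2y] = 3x^2·y' + 6xy
  d/dx[y^4] = 4y^3·y'
  d/dx[-7] = 0
Adding these up, d/dx[F] = 0 becomes
  (6xy) + (3x^2 + 4y^3)·y' = 0,
so isolating y',
  dy/dx = -(6xy)/(3x^2 + 4y^3) = -6xy/(3x^2 + 4y^3)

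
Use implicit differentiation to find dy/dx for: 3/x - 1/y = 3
Apply d/dx to both sides, remembering that y depends on x. Each occurrence of y therefore brings in a y' = dy/dx via the chain rule.

With F(x, y) equal to the left-hand side minus the right, differentiate F term by term:
  d/dx[-1/y] = y'/y^2
  d/dx[3/x] = -3/x^2
  d/dx[-3] = 0
Adding these up, d/dx[F] = 0 becomes
  (-3/x^2) + (y^(-2))·y' = 0,
so isolating y',
  dy/dx = -(-3/x^2)/(y^(-2)) = 3y^2/x^2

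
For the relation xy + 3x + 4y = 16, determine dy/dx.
Apply d/dx to both sides, remembering that y depends on x. Each occurrence of y therefore brings in a y' = dy/dx via the chain rule.

With F(x, y) equal to the left-hand side minus the right, differentiate F term by term:
  d/dx[xy] = x·y' + y
  d/dx[3x] = 3
  d/dx[4y] = 4·y'
  d/dx[-16] = 0
Adding these up, d/dx[F] = 0 becomes
  (y + 3) + (x + 4)·y' = 0,
so isolating y',
  dy/dx = -(y + 3)/(x + 4) = (-y - 3)/(x + 4)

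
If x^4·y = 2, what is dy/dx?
Take d/dx of both sides. Since y is implicitly a function of x, the chain rule attaches a y' = dy/dx factor whenever we differentiate through y.

Set F(x, y) = (left side) − (right side), so the curve is F = 0. Differentiating each term of F:
  d/dx[x^4y] = x^4·y' + 4x^3y
  d/dx[-2] = 0

Collecting, the y'-free part is the partial derivative in x and the y' coefficient is the partial derivative in y:
  ∂F/∂x = 4x^3y
  ∂F/∂y = x^4

so d/dx[F(x, y(x))] = ∂F/∂x + (∂F/∂y)·y' = 0. Rearranging,
  dy/dx = -(∂F/∂x)/(∂F/∂y) = -(4x^3y)/(x^4) = -4y/x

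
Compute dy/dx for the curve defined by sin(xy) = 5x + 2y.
Differentiate both sides with respect to x, treating y as y(x). By the chain rule, any term containing y contributes a factor of y' = dy/dx when we differentiate it.

Move every term to one side and write the relation as F(x, y) = 0. Term by term,
  d/dx[-5x] = -5
  d/dx[-2y] = -2·y'
  d/dx[sin(xy)] = (x·y' + y)·cos(xy)

The pieces without y' make up ∂F/∂x and the coefficient of y' is ∂F/∂y:
  ∂F/∂x = y·cos(xy) - 5,
  ∂F/∂y = x·cos(xy) - 2.

Since d/dx[F] = ∂F/∂x + (∂F/∂y)·y' = 0, solve for y':
  (∂F/∂y)·y' = -∂F/∂x
  dy/dx = -(∂F/∂x)/(∂F/∂y) = -(y·cos(xy) - 5)/(x·cos(xy) - 2) = (-y·cos(xy) + 5)/(x·cos(xy) - 2)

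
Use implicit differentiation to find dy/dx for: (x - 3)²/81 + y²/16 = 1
Differentiate both sides with respect to x, treating y as y(x). By the chain rule, any term containing y contributes a factor of y' = dy/dx when we differentiate it.

Move every term to one side and write the relation as F(x, y) = 0. Term by term,
  d/dx[y^2/16] = y·y'/8
  d/dx[(x - 3)^2/81] = 2x/81 - 2/27
  d/dx[-1] = 0

The pieces without y' make up ∂F/∂x and the coefficient of y' is ∂F/∂y:
  ∂F/∂x = 2x/81 - 2/27,
  ∂F/∂y = y/8.

Since d/dx[F] = ∂F/∂x + (∂F/∂y)·y' = 0, solve for y':
  (∂F/∂y)·y' = -∂F/∂x
  dy/dx = -(∂F/∂x)/(∂F/∂y) = -(2x/81 - 2/27)/(y/8)
        = -(2(x - 3)/81)/(y/8) = 16(3 - x)/(81y)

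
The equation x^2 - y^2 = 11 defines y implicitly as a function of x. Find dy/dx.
Differentiate both sides with respect to x, treating y as y(x). By the chain rule, any term containing y contributes a factor of y' = dy/dx when we differentiate it.

Move every term to one side and write the relation as F(x, y) = 0. Term by term,
  d/dx[x^2] = 2x
  d/dx[-y^2] = -2y·y'
  d/dx[-11] = 0

The pieces without y' make up ∂F/∂x and the coefficient of y' is ∂F/∂y:
  ∂F/∂x = 2x,
  ∂F/∂y = -2y.

Since d/dx[F] = ∂F/∂x + (∂F/∂y)·y' = 0, solve for y':
  (∂F/∂y)·y' = -∂F/∂x
  dy/dx = -(∂F/∂x)/(∂F/∂y) = -(2x)/(-2y) = x/y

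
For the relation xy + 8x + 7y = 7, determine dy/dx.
Apply d/dx to both sides, remembering that y depends on x. Each occurrence of y therefore brings in a y' = dy/dx via the chain rule.

With F(x, y) equal to the left-hand side minus the right, differentiate F term by term:
  d/dx[xy] = x·y' + y
  d/dx[8x] = 8
  d/dx[7y] = 7·y'
  d/dx[-7] = 0
Adding these up, d/dx[F] = 0 becomes
  (y + 8) + (x + 7)·y' = 0,
so isolating y',
  dy/dx = -(y + 8)/(x + 7) = (-y - 8)/(x + 7)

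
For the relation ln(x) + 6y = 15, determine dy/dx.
Take d/dx of both sides. Since y is implicitly a function of x, the chain rule attaches a y' = dy/dx factor whenever we differentiate through y.

Set F(x, y) = (left side) − (right side), so the curve is F = 0. Differentiating each term of F:
  d/dx[6y] = 6·y'
  d/dx[ln(x)] = 1/x
  d/dx[-15] = 0

Collecting, the y'-free part is the partial derivative in x and the y' coefficient is the partial derivative in y:
  ∂F/∂x = 1/x
  ∂F/∂y = 6

so d/dx[F(x, y(x))] = ∂F/∂x + (∂F/∂y)·y' = 0. Rearranging,
  dy/dx = -(∂F/∂x)/(∂F/∂y) = -(1/x)/(6) = -1/(6x)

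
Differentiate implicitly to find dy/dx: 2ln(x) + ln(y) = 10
Apply d/dx to both sides, remembering that y depends on x. Each occurrence of y therefore brings in a y' = dy/dx via the chain rule.

With F(x, y) equal to the left-hand side minus the right, differentiate F term by term:
  d/dx[2ln(x)] = 2/x
  d/dx[ln(y)] = y'/y
  d/dx[-10] = 0
Adding these up, d/dx[F] = 0 becomes
  (2/x) + (1/y)·y' = 0,
so isolating y',
  dy/dx = -(2/x)/(1/y) = -2y/x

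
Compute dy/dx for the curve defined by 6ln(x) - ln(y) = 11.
Differentiate both sides with respect to x, treating y as y(x). By the chain rule, any term containing y contributes a factor of y' = dy/dx when we differentiate it.

Move every term to one side and write the relation as F(x, y) = 0. Term by term,
  d/dx[6ln(x)] = 6/x
  d/dx[-ln(y)] = -y'/y
  d/dx[-11] = 0

The pieces without y' make up ∂F/∂x and the coefficient of y' is ∂F/∂y:
  ∂F/∂x = 6/x,
  ∂F/∂y = -1/y.

Since d/dx[F] = ∂F/∂x + (∂F/∂y)·y' = 0, solve for y':
  (∂F/∂y)·y' = -∂F/∂x
  dy/dx = -(∂F/∂x)/(∂F/∂y) = -(6/x)/(-1/y) = 6y/x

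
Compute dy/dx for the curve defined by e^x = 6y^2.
Take d/dx of both sides. Since y is implicitly a function of x, the chain rule attaches a y' = dy/dx factor whenever we differentiate through y.

Set F(x, y) = (left side) − (right side), so the curve is F = 0. Differentiating each term of F:
  d/dx[-6y^2] = -12y·y'
  d/dx[e^(x)] = e^(x)

Collecting, the y'-free part is the partial derivative in x and the y' coefficient is the partial derivative in y:
  ∂F/∂x = e^(x)
  ∂F/∂y = -12y

so d/dx[F(x, y(x))] = ∂F/∂x + (∂F/∂y)·y' = 0. Rearranging,
  dy/dx = -(∂F/∂x)/(∂F/∂y) = -(e^(x))/(-12y) = e^(x)/(12y)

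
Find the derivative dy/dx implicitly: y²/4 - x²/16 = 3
Differentiate the relation implicitly: treat y = y(x) and apply the chain rule, so every y-derivative picks up a y' = dy/dx factor.

With everything moved to the left-hand side, differentiate term by term:
  d/dx[-x^2/16] = -x/8
  d/dx[y^2/4] = y·y'/2
  d/dx[-3] = 0

Separating the contributions that come from x directly and those that come through y:
  without y':      -x/8
  multiplying y':  y/2

so (-x/8) + (y/2)·y' = 0, and therefore
  dy/dx = -(-x/8)/(y/2) = x/(4y)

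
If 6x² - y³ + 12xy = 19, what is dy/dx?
Apply d/dx to both sides, remembering that y depends on x. Each occurrence of y therefore brings in a y' = dy/dx via the chain rule.

With F(x, y) equal to the left-hand side minus the right, differentiate F term by term:
  d/dx[6x^2] = 12x
  d/dx[12xy] = 12x·y' + 12y
  d/dx[-y^3] = -3y^2·y'
  d/dx[-19] = 0
Adding these up, d/dx[F] = 0 becomes
  (12x + 12y) + (12x - 3y^2)·y' = 0,
so isolating y',
  dy/dx = -(12x + 12y)/(12x - 3y^2) = 4(-x - y)/(4x - y^2)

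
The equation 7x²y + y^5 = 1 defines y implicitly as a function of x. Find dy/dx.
Apply d/dx to both sides, remembering that y depends on x. Each occurrence of y therefore brings in a y' = dy/dx via the chain rule.

With F(x, y) equal to the left-hand side minus the right, differentiate F term by term:
  d/dx[7x^2y] = 7x^2·y' + 14xy
  d/dx[y^5] = 5y^4·y'
  d/dx[-1] = 0
Adding these up, d/dx[F] = 0 becomes
  (14xy) + (7x^2 + 5y^4)·y' = 0,
so isolating y',
  dy/dx = -(14xy)/(7x^2 + 5y^4) = -14xy/(7x^2 + 5y^4)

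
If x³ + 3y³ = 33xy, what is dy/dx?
Apply d/dx to both sides, remembering that y depends on x. Each occurrence of y therefore brings in a y' = dy/dx via the chain rule.

With F(x, y) equal to the left-hand side minus the right, differentiate F term by term:
  d/dx[x^3] = 3x^2
  d/dx[-33xy] = -33x·y' - 33y
  d/dx[3y^3] = 9y^2·y'
Adding these up, d/dx[F] = 0 becomes
  (3x^2 - 33y) + (-33x + 9y^2)·y' = 0,
so isolating y',
  dy/dx = -(3x^2 - 33y)/(-33x + 9y^2) = (x^2 - 11y)/(11x - 3y^2)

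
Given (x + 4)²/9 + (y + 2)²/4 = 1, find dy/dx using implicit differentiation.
Differentiate the relation implicitly: treat y = y(x) and apply the chain rule, so every y-derivative picks up a y' = dy/dx factor.

With everything moved to the left-hand side, differentiate term by term:
  d/dx[(x + 4)^2/9] = 2x/9 + 8/9
  d/dx[(y + 2)^2/4] = y'(y + 2)/2
  d/dx[-1] = 0

Separating the contributions that come from x directly and those that come through y:
  without y':      2x/9 + 8/9
  multiplying y':  y/2 + 1

so (2x/9 + 8/9) + (y/2 + 1)·y' = 0, and therefore
  dy/dx = -(2x/9 + 8/9)/(y/2 + 1)
        = -(2(x + 4)/9)/((y + 2)/2) = 4(-x - 4)/(9(y + 2))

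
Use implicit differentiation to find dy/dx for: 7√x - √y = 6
Differentiate the relation implicitly: treat y = y(x) and apply the chain rule, so every y-derivative picks up a y' = dy/dx factor.

With everything moved to the left-hand side, differentiate term by term:
  d/dx[7√(x)] = 7/(2√(x))
  d/dx[-√(y)] = -y'/(2√(y))
  d/dx[-6] = 0

Separating the contributions that come from x directly and those that come through y:
  without y':      7/(2√(x))
  multiplying y':  -1/(2√(y))

so (7/(2√(x))) + (-1/(2√(y)))·y' = 0, and therefore
  dy/dx = -(7/(2√(x)))/(-1/(2√(y))) = 7√(y)/√(x)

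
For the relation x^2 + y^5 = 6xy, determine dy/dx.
Take d/dx of both sides. Since y is implicitly a function of x, the chain rule attaches a y' = dy/dx factor whenever we differentiate through y.

Set F(x, y) = (left side) − (right side), so the curve is F = 0. Differentiating each term of F:
  d/dx[x^2] = 2x
  d/dx[-6xy] = -6x·y' - 6y
  d/dx[y^5] = 5y^4·y'

Collecting, the y'-free part is the partial derivative in x and the y' coefficient is the partial derivative in y:
  ∂F/∂x = 2x - 6y
  ∂F/∂y = -6x + 5y^4

so d/dx[F(x, y(x))] = ∂F/∂x + (∂F/∂y)·y' = 0. Rearranging,
  dy/dx = -(∂F/∂x)/(∂F/∂y) = -(2x - 6y)/(-6x + 5y^4) = 2(x - 3y)/(6x - 5y^4)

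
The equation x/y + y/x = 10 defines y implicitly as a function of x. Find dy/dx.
Apply d/dx to both sides, remembering that y depends on x. Each occurrence of y therefore brings in a y' = dy/dx via the chain rule.

With F(x, y) equal to the left-hand side minus the right, differentiate F term by term:
  d/dx[x/y] = -x·y'/y^2 + 1/y
  d/dx[y/x] = y'/x - y/x^2
  d/dx[-10] = 0
Adding these up, d/dx[F] = 0 becomes
  (1/y - y/x^2) + (-x/y^2 + 1/x)·y' = 0,
so isolating y',
  dy/dx = -(1/y - y/x^2)/(-x/y^2 + 1/x)
        = -((x - y)(x + y)/(x^2y))/(-(x - y)(x + y)/(xy^2)) = y/x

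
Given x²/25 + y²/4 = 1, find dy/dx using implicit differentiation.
Take d/dx of both sides. Since y is implicitly a function of x, the chain rule attaches a y' = dy/dx factor whenever we differentiate through y.

Set F(x, y) = (left side) − (right side), so the curve is F = 0. Differentiating each term of F:
  d/dx[x^2/25] = 2x/25
  d/dx[y^2/4] = y·y'/2
  d/dx[-1] = 0

Collecting, the y'-free part is the partial derivative in x and the y' coefficient is the partial derivative in y:
  ∂F/∂x = 2x/25
  ∂F/∂y = y/2

so d/dx[F(x, y(x))] = ∂F/∂x + (∂F/∂y)·y' = 0. Rearranging,
  dy/dx = -(∂F/∂x)/(∂F/∂y) = -(2x/25)/(y/2) = -4x/(25y)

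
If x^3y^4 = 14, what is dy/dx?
Differentiate both sides with respect to x, treating y as y(x). By the chain rule, any term containing y contributes a factor of y' = dy/dx when we differentiate it.

Move every term to one side and write the relation as F(x, y) = 0. Term by term,
  d/dx[x^3y^4] = 4x^3y^3·y' + 3x^2y^4
  d/dx[-14] = 0

The pieces without y' make up ∂F/∂x and the coefficient of y' is ∂F/∂y:
  ∂F/∂x = 3x^2y^4,
  ∂F/∂y = 4x^3y^3.

Since d/dx[F] = ∂F/∂x + (∂F/∂y)·y' = 0, solve for y':
  (∂F/∂y)·y' = -∂F/∂x
  dy/dx = -(∂F/∂x)/(∂F/∂y) = -(3x^2y^4)/(4x^3y^3) = -3y/(4x)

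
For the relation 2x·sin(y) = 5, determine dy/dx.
Take d/dx of both sides. Since y is implicitly a function of x, the chain rule attaches a y' = dy/dx factor whenever we differentiate through y.

Set F(x, y) = (left side) − (right side), so the curve is F = 0. Differentiating each term of F:
  d/dx[2x·sin(y)] = 2x·y'·cos(y) + 2sin(y)
  d/dx[-5] = 0

Collecting, the y'-free part is the partial derivative in x and the y' coefficient is the partial derivative in y:
  ∂F/∂x = 2sin(y)
  ∂F/∂y = 2x·cos(y)

so d/dx[F(x, y(x))] = ∂F/∂x + (∂F/∂y)·y' = 0. Rearranging,
  dy/dx = -(∂F/∂x)/(∂F/∂y) = -(2sin(y))/(2x·cos(y)) = -tan(y)/x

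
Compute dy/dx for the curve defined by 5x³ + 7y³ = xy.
Differentiate the relation implicitly: treat y = y(x) and apply the chain rule, so every y-derivative picks up a y' = dy/dx factor.

With everything moved to the left-hand side, differentiate term by term:
  d/dx[5x^3] = 15x^2
  d/dx[-xy] = -x·y' - y
  d/dx[7y^3] = 21y^2·y'

Separating the contributions that come from x directly and those that come through y:
  without y':      15x^2 - y
  multiplying y':  -x + 21y^2

so (15x^2 - y) + (-x + 21y^2)·y' = 0, and therefore
  dy/dx = -(15x^2 - y)/(-x + 21y^2) = (15x^2 - y)/(x - 21y^2)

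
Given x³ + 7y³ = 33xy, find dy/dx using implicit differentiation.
Differentiate the relation implicitly: treat y = y(x) and apply the chain rule, so every y-derivative picks up a y' = dy/dx factor.

With everything moved to the left-hand side, differentiate term by term:
  d/dx[x^3] = 3x^2
  d/dx[-33xy] = -33x·y' - 33y
  d/dx[7y^3] = 21y^2·y'

Separating the contributions that come from x directly and those that come through y:
  without y':      3x^2 - 33y
  multiplying y':  -33x + 21y^2

so (3x^2 - 33y) + (-33x + 21y^2)·y' = 0, and therefore
  dy/dx = -(3x^2 - 33y)/(-33x + 21y^2) = (x^2 - 11y)/(11x - 7y^2)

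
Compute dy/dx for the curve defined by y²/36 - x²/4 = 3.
Differentiate the relation implicitly: treat y = y(x) and apply the chain rule, so every y-derivative picks up a y' = dy/dx factor.

With everything moved to the left-hand side, differentiate term by term:
  d/dx[-x^2/4] = -x/2
  d/dx[y^2/36] = y·y'/18
  d/dx[-3] = 0

Separating the contributions that come from x directly and those that come through y:
  without y':      -x/2
  multiplying y':  y/18

so (-x/2) + (y/18)·y' = 0, and therefore
  dy/dx = -(-x/2)/(y/18) = 9x/y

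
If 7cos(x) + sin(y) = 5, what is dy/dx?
Differentiate both sides with respect to x, treating y as y(x). By the chain rule, any term containing y contributes a factor of y' = dy/dx when we differentiate it.

Move every term to one side and write the relation as F(x, y) = 0. Term by term,
  d/dx[sin(y)] = y'·cos(y)
  d/dx[7cos(x)] = -7sin(x)
  d/dx[-5] = 0

The pieces without y' make up ∂F/∂x and the coefficient of y' is ∂F/∂y:
  ∂F/∂x = -7sin(x),
  ∂F/∂y = cos(y).

Since d/dx[F] = ∂F/∂x + (∂F/∂y)·y' = 0, solve for y':
  (∂F/∂y)·y' = -∂F/∂x
  dy/dx = -(∂F/∂x)/(∂F/∂y) = -(-7sin(x))/(cos(y)) = 7sin(x)/cos(y)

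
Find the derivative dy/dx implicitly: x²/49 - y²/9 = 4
Differentiate the relation implicitly: treat y = y(x) and apply the chain rule, so every y-derivative picks up a y' = dy/dx factor.

With everything moved to the left-hand side, differentiate term by term:
  d/dx[x^2/49] = 2x/49
  d/dx[-y^2/9] = -2y·y'/9
  d/dx[-4] = 0

Separating the contributions that come from x directly and those that come through y:
  without y':      2x/49
  multiplying y':  -2y/9

so (2x/49) + (-2y/9)·y' = 0, and therefore
  dy/dx = -(2x/49)/(-2y/9) = 9x/(49y)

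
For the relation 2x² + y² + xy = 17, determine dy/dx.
Apply d/dx to both sides, remembering that y depends on x. Each occurrence of y therefore brings in a y' = dy/dx via the chain rule.

With F(x, y) equal to the left-hand side minus the right, differentiate F term by term:
  d/dx[2x^2] = 4x
  d/dx[xy] = x·y' + y
  d/dx[y^2] = 2y·y'
  d/dx[-17] = 0
Adding these up, d/dx[F] = 0 becomes
  (4x + y) + (x + 2y)·y' = 0,
so isolating y',
  dy/dx = -(4x + y)/(x + 2y) = (-4x - y)/(x + 2y)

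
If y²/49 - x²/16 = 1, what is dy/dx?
Take d/dx of both sides. Since y is implicitly a function of x, the chain rule attaches a y' = dy/dx factor whenever we differentiate through y.

Set F(x, y) = (left side) − (right side), so the curve is F = 0. Differentiating each term of F:
  d/dx[-x^2/16] = -x/8
  d/dx[y^2/49] = 2y·y'/49
  d/dx[-1] = 0

Collecting, the y'-free part is the partial derivative in x and the y' coefficient is the partial derivative in y:
  ∂F/∂x = -x/8
  ∂F/∂y = 2y/49

so d/dx[F(x, y(x))] = ∂F/∂x + (∂F/∂y)·y' = 0. Rearranging,
  dy/dx = -(∂F/∂x)/(∂F/∂y) = -(-x/8)/(2y/49) = 49x/(16y)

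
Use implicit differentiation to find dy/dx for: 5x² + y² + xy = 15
Differentiate the relation implicitly: treat y = y(x) and apply the chain rule, so every y-derivative picks up a y' = dy/dx factor.

With everything moved to the left-hand side, differentiate term by term:
  d/dx[5x^2] = 10x
  d/dx[xy] = x·y' + y
  d/dx[y^2] = 2y·y'
  d/dx[-15] = 0

Separating the contributions that come from x directly and those that come through y:
  without y':      10x + y
  multiplying y':  x + 2y

so (10x + y) + (x + 2y)·y' = 0, and therefore
  dy/dx = -(10x + y)/(x + 2y) = (-10x - y)/(x + 2y)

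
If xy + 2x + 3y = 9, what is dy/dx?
Differentiate the relation implicitly: treat y = y(x) and apply the chain rule, so every y-derivative picks up a y' = dy/dx factor.

With everything moved to the left-hand side, differentiate term by term:
  d/dx[xy] = x·y' + y
  d/dx[2x] = 2
  d/dx[3y] = 3·y'
  d/dx[-9] = 0

Separating the contributions that come from x directly and those that come through y:
  without y':      y + 2
  multiplying y':  x + 3

so (y + 2) + (x + 3)·y' = 0, and therefore
  dy/dx = -(y + 2)/(x + 3) = (-y - 2)/(x + 3)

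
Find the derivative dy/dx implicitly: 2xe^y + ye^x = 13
Differentiate the relation implicitly: treat y = y(x) and apply the chain rule, so every y-derivative picks up a y' = dy/dx factor.

With everything moved to the left-hand side, differentiate term by term:
  d/dx[2x·e^(y)] = 2x·y'·e^(y) + 2e^(y)
  d/dx[y·e^(x)] = y·e^(x) + y'·e^(x)
  d/dx[-13] = 0

Separating the contributions that come from x directly and those that come through y:
  without y':      y·e^(x) + 2e^(y)
  multiplying y':  2x·e^(y) + e^(x)

so (y·e^(x) + 2e^(y)) + (2x·e^(y) + e^(x))·y' = 0, and therefore
  dy/dx = -(y·e^(x) + 2e^(y))/(2x·e^(y) + e^(x)) = (-y·e^(x) - 2e^(y))/(2x·e^(y) + e^(x))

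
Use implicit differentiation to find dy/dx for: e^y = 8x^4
Apply d/dx to both sides, remembering that y depends on x. Each occurrence of y therefore brings in a y' = dy/dx via the chain rule.

With F(x, y) equal to the left-hand side minus the right, differentiate F term by term:
  d/dx[-8x^4] = -32x^3
  d/dx[e^(y)] = y'·e^(y)
Adding these up, d/dx[F] = 0 becomes
  (-32x^3) + (e^(y))·y' = 0,
so isolating y',
  dy/dx = -(-32x^3)/(e^(y)) = 32x^3e^(-y)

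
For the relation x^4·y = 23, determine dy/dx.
Differentiate the relation implicitly: treat y = y(x) and apply the chain rule, so every y-derivative picks up a y' = dy/dx factor.

With everything moved to the left-hand side, differentiate term by term:
  d/dx[x^4y] = x^4·y' + 4x^3y
  d/dx[-23] = 0

Separating the contributions that come from x directly and those that come through y:
  without y':      4x^3y
  multiplying y':  x^4

so (4x^3y) + (x^4)·y' = 0, and therefore
  dy/dx = -(4x^3y)/(x^4) = -4y/x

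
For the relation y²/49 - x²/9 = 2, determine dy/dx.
Differentiate the relation implicitly: treat y = y(x) and apply the chain rule, so every y-derivative picks up a y' = dy/dx factor.

With everything moved to the left-hand side, differentiate term by term:
  d/dx[-x^2/9] = -2x/9
  d/dx[y^2/49] = 2y·y'/49
  d/dx[-2] = 0

Separating the contributions that come from x directly and those that come through y:
  without y':      -2x/9
  multiplying y':  2y/49

so (-2x/9) + (2y/49)·y' = 0, and therefore
  dy/dx = -(-2x/9)/(2y/49) = 49x/(9y)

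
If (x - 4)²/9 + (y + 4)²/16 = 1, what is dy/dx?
Take d/dx of both sides. Since y is implicitly a function of x, the chain rule attaches a y' = dy/dx factor whenever we differentiate through y.

Set F(x, y) = (left side) − (right side), so the curve is F = 0. Differentiating each term of F:
  d/dx[(x - 4)^2/9] = 2x/9 - 8/9
  d/dx[(y + 4)^2/16] = y'(y + 4)/8
  d/dx[-1] = 0

Collecting, the y'-free part is the partial derivative in x and the y' coefficient is the partial derivative in y:
  ∂F/∂x = 2x/9 - 8/9
  ∂F/∂y = y/8 + 1/2

so d/dx[F(x, y(x))] = ∂F/∂x + (∂F/∂y)·y' = 0. Rearranging,
  dy/dx = -(∂F/∂x)/(∂F/∂y) = -(2x/9 - 8/9)/(y/8 + 1/2)
        = -(2(x - 4)/9)/((y + 4)/8) = 16(4 - x)/(9(y + 4))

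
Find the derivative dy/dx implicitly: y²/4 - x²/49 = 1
Apply d/dx to both sides, remembering that y depends on x. Each occurrence of y therefore brings in a y' = dy/dx via the chain rule.

With F(x, y) equal to the left-hand side minus the right, differentiate F term by term:
  d/dx[-x^2/49] = -2x/49
  d/dx[y^2/4] = y·y'/2
  d/dx[-1] = 0
Adding these up, d/dx[F] = 0 becomes
  (-2x/49) + (y/2)·y' = 0,
so isolating y',
  dy/dx = -(-2x/49)/(y/2) = 4x/(49y)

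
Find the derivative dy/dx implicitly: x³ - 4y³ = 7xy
Differentiate the relation implicitly: treat y = y(x) and apply the chain rule, so every y-derivative picks up a y' = dy/dx factor.

With everything moved to the left-hand side, differentiate term by term:
  d/dx[x^3] = 3x^2
  d/dx[-7xy] = -7x·y' - 7y
  d/dx[-4y^3] = -12y^2·y'

Separating the contributions that come from x directly and those that come through y:
  without y':      3x^2 - 7y
  multiplying y':  -7x - 12y^2

so (3x^2 - 7y) + (-7x - 12y^2)·y' = 0, and therefore
  dy/dx = -(3x^2 - 7y)/(-7x - 12y^2) = (3x^2 - 7y)/(7x + 12y^2)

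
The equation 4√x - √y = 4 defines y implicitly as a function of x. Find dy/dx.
Take d/dx of both sides. Since y is implicitly a function of x, the chain rule attaches a y' = dy/dx factor whenever we differentiate through y.

Set F(x, y) = (left side) − (right side), so the curve is F = 0. Differentiating each term of F:
  d/dx[4√(x)] = 2/√(x)
  d/dx[-√(y)] = -y'/(2√(y))
  d/dx[-4] = 0

Collecting, the y'-free part is the partial derivative in x and the y' coefficient is the partial derivative in y:
  ∂F/∂x = 2/√(x)
  ∂F/∂y = -1/(2√(y))

so d/dx[F(x, y(x))] = ∂F/∂x + (∂F/∂y)·y' = 0. Rearranging,
  dy/dx = -(∂F/∂x)/(∂F/∂y) = -(2/√(x))/(-1/(2√(y))) = 4√(y)/√(x)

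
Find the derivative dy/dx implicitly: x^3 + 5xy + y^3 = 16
Apply d/dx to both sides, remembering that y depends on x. Each occurrence of y therefore brings in a y' = dy/dx via the chain rule.

With F(x, y) equal to the left-hand side minus the right, differentiate F term by term:
  d/dx[x^3] = 3x^2
  d/dx[5xy] = 5x·y' + 5y
  d/dx[y^3] = 3y^2·y'
  d/dx[-16] = 0
Adding these up, d/dx[F] = 0 becomes
  (3x^2 + 5y) + (5x + 3y^2)·y' = 0,
so isolating y',
  dy/dx = -(3x^2 + 5y)/(5x + 3y^2) = (-3x^2 - 5y)/(5x + 3y^2)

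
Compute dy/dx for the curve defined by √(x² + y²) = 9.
Differentiate the relation implicitly: treat y = y(x) and apply the chain rule, so every y-derivative picks up a y' = dy/dx factor.

With everything moved to the left-hand side, differentiate term by term:
  d/dx[√(x^2 + y^2)] = (x + y·y')/√(x^2 + y^2)
  d/dx[-9] = 0

Separating the contributions that come from x directly and those that come through y:
  without y':      x/√(x^2 + y^2)
  multiplying y':  y/√(x^2 + y^2)

so (x/√(x^2 + y^2)) + (y/√(x^2 + y^2))·y' = 0, and therefore
  dy/dx = -(x/√(x^2 + y^2))/(y/√(x^2 + y^2)) = -x/y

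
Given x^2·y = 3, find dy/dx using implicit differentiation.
Take d/dx of both sides. Since y is implicitly a function of x, the chain rule attaches a y' = dy/dx factor whenever we differentiate through y.

Set F(x, y) = (left side) − (right side), so the curve is F = 0. Differentiating each term of F:
  d/dx[x^2y] = x^2·y' + 2xy
  d/dx[-3] = 0

Collecting, the y'-free part is the partial derivative in x and the y' coefficient is the partial derivative in y:
  ∂F/∂x = 2xy
  ∂F/∂y = x^2

so d/dx[F(x, y(x))] = ∂F/∂x + (∂F/∂y)·y' = 0. Rearranging,
  dy/dx = -(∂F/∂x)/(∂F/∂y) = -(2xy)/(x^2) = -2y/x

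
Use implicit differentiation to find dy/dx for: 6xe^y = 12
Take d/dx of both sides. Since y is implicitly a function of x, the chain rule attaches a y' = dy/dx factor whenever we differentiate through y.

Set F(x, y) = (left side) − (right side), so the curve is F = 0. Differentiating each term of F:
  d/dx[6x·e^(y)] = 6x·y'·e^(y) + 6e^(y)
  d/dx[-12] = 0

Collecting, the y'-free part is the partial derivative in x and the y' coefficient is the partial derivative in y:
  ∂F/∂x = 6e^(y)
  ∂F/∂y = 6x·e^(y)

so d/dx[F(x, y(x))] = ∂F/∂x + (∂F/∂y)·y' = 0. Rearranging,
  dy/dx = -(∂F/∂x)/(∂F/∂y) = -(6e^(y))/(6x·e^(y)) = -1/x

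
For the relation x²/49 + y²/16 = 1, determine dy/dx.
Differentiate both sides with respect to x, treating y as y(x). By the chain rule, any term containing y contributes a factor of y' = dy/dx when we differentiate it.

Move every term to one side and write the relation as F(x, y) = 0. Term by term,
  d/dx[x^2/49] = 2x/49
  d/dx[y^2/16] = y·y'/8
  d/dx[-1] = 0

The pieces without y' make up ∂F/∂x and the coefficient of y' is ∂F/∂y:
  ∂F/∂x = 2x/49,
  ∂F/∂y = y/8.

Since d/dx[F] = ∂F/∂x + (∂F/∂y)·y' = 0, solve for y':
  (∂F/∂y)·y' = -∂F/∂x
  dy/dx = -(∂F/∂x)/(∂F/∂y) = -(2x/49)/(y/8) = -16x/(49y)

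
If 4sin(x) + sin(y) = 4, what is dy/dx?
Apply d/dx to both sides, remembering that y depends on x. Each occurrence of y therefore brings in a y' = dy/dx via the chain rule.

With F(x, y) equal to the left-hand side minus the right, differentiate F term by term:
  d/dx[4sin(x)] = 4cos(x)
  d/dx[sin(y)] = y'·cos(y)
  d/dx[-4] = 0
Adding these up, d/dx[F] = 0 becomes
  (4cos(x)) + (cos(y))·y' = 0,
so isolating y',
  dy/dx = -(4cos(x))/(cos(y)) = -4cos(x)/cos(y)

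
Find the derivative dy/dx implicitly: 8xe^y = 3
Differentiate both sides with respect to x, treating y as y(x). By the chain rule, any term containing y contributes a factor of y' = dy/dx when we differentiate it.

Move every term to one side and write the relation as F(x, y) = 0. Term by term,
  d/dx[8x·e^(y)] = 8x·y'·e^(y) + 8e^(y)
  d/dx[-3] = 0

The pieces without y' make up ∂F/∂x and the coefficient of y' is ∂F/∂y:
  ∂F/∂x = 8e^(y),
  ∂F/∂y = 8x·e^(y).

Since d/dx[F] = ∂F/∂x + (∂F/∂y)·y' = 0, solve for y':
  (∂F/∂y)·y' = -∂F/∂x
  dy/dx = -(∂F/∂x)/(∂F/∂y) = -(8e^(y))/(8x·e^(y)) = -1/x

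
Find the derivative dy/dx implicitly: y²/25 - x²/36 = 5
Apply d/dx to both sides, remembering that y depends on x. Each occurrence of y therefore brings in a y' = dy/dx via the chain rule.

With F(x, y) equal to the left-hand side minus the right, differentiate F term by term:
  d/dx[-x^2/36] = -x/18
  d/dx[y^2/25] = 2y·y'/25
  d/dx[-5] = 0
Adding these up, d/dx[F] = 0 becomes
  (-x/18) + (2y/25)·y' = 0,
so isolating y',
  dy/dx = -(-x/18)/(2y/25) = 25x/(36y)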